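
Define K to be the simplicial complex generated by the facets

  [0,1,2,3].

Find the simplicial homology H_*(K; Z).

K has 4 vertices, 6 edges, 4 triangles, 1 3-simplex.
rank ∂_0 = 0, rank ∂_1 = 3 ⇒ b_0 = 4 − 0 − 3 = 1; all invariant factors of ∂_1 are 1 so no torsion. So H_0 ≅ Z.
rank ∂_1 = 3, rank ∂_2 = 3 ⇒ b_1 = 6 − 3 − 3 = 0; all invariant factors of ∂_2 are 1 so no torsion. So H_1 ≅ 0.
rank ∂_2 = 3, rank ∂_3 = 1 ⇒ b_2 = 4 − 3 − 1 = 0; all invariant factors of ∂_3 are 1 so no torsion. So H_2 ≅ 0.
rank ∂_3 = 1, rank ∂_4 = 0 ⇒ b_3 = 1 − 1 − 0 = 0. So H_3 ≅ 0.

H_0 = Z,  H_1 = 0,  H_2 = 0,  H_3 = 0.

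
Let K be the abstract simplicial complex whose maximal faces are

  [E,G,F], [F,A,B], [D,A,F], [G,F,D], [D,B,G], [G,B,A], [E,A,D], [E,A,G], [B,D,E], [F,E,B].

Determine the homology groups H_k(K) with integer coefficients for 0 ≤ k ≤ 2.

We work with the vertex ordering A < B < D < E < F < G. The simplices of K, each written with vertices in increasing order, are:

  0-simplices (6): A, B, D, E, F, G
  1-simplices (15): AB, AD, AE, AF, AG, BD, BE, BF, BG, DE, DF, DG, EF, EG, FG
  2-simplices (10): ABF, ABG, ADE, ADF, AEG, BDE, BDG, BEF, DFG, EFG

giving chain groups C_0 ≅ Z^6, C_1 ≅ Z^15, C_2 ≅ Z^10.

Boundary ∂_1: C_1 → C_0 is given by ∂[p,q] = [q] − [p]. For instance
  ∂DF = F − D.
This gives a 6×15 integer matrix of rank 5; reducing to Smith normal form yields diagonal entries (1,1,1,1,1).

∂_2: C_2 → C_1 sends each 2-simplex [p,q,r] to [q,r] − [p,r] + [p,q]. For instance
  ∂DFG = FG − DG + DF,
  ∂ABF = BF − AF + AB.
The 15×10 boundary matrix has rank 10 and Smith normal form diag(1,1,1,1,1,1,1,1,1,2).

Computing H_k = (kernel of ∂_k) / (image of ∂_{k+1}):

  H_0: rank C_0 − rank ∂_1 = 6 − 5 = 1, and the invariant factors of ∂_1 are all 1, so H_0 ≅ Z.
  H_1: rank ker ∂_1 − rank ∂_2 = (15 − 5) − 10 = 0, and ∂_2 has invariant factor 2 > 1, so H_1 ≅ Z/2.
  H_2: rank ker ∂_2 − rank ∂_3 = (10 − 10) − 0 = 0, and there is no ∂_3, so H_2 ≅ 0.

(K is a triangulation of the real projective plane RP^2.)

H_0 ≅ Z,  H_1 ≅ Z/2,  H_2 = 0.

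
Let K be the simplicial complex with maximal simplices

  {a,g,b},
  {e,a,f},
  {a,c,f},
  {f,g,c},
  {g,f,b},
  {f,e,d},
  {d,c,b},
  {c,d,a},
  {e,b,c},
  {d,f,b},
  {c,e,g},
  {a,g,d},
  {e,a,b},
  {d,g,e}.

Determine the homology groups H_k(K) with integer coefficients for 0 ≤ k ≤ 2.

H_0 ≅ Z,  H_1 ≅ Z^2,  H_2 ≅ Z.

We work with the vertex ordering a < b < c < d < e < f < g. The simplices of K, each written with vertices in increasing order, are:

  0-simplices (7): a, b, c, d, e, f, g
  1-simplices (21): ab, ac, ad, ae, af, ag, bc, bd, be, bf, bg, cd, ce, cf, cg, de, df, dg, ef, eg, fg
  2-simplices (14): abe, abg, acd, acf, adg, aef, bcd, bce, bdf, bfg, ceg, cfg, def, deg

Hence C_0 ≅ Z^7, C_1 ≅ Z^21, C_2 ≅ Z^14.

∂_1: C_1 → C_0 is given by ∂[p,q] = [q] − [p]. For instance
  ∂cf = f − c.
As a 7×21 matrix over Z this has rank 6, with invariant factors (1,1,1,1,1,1).

Boundary ∂_2: C_2 → C_1 sends each 2-simplex [p,q,r] to [q,r] − [p,r] + [p,q]. For instance
  ∂ceg = eg − cg + ce,
  ∂bdf = df − bf + bd.
This gives a 21×14 integer matrix of rank 13; reducing to Smith normal form yields diagonal entries (1,1,1,1,1,1,1,1,1,1,1,1,1).

Reading off H_k = ker ∂_k / im ∂_{k+1}:

  H_0: rank C_0 − rank ∂_1 = 7 − 6 = 1, and the invariant factors of ∂_1 are all 1, so H_0 ≅ Z.
  H_1: rank ker ∂_1 − rank ∂_2 = (21 − 6) − 13 = 2, and the invariant factors of ∂_2 are all 1, so H_1 ≅ Z^2.
  H_2: rank ker ∂_2 − rank ∂_3 = (14 − 13) − 0 = 1, and there is no ∂_3, so H_2 ≅ Z.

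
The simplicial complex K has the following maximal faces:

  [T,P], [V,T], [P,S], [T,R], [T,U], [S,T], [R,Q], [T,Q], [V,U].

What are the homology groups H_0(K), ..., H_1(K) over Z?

K has 7 vertices, 9 edges.
rank ∂_0 = 0, rank ∂_1 = 6 ⇒ b_0 = 7 − 0 − 6 = 1; all invariant factors of ∂_1 are 1 so no torsion. So H_0 = Z.
rank ∂_1 = 6, rank ∂_2 = 0 ⇒ b_1 = 9 − 6 − 0 = 3. So H_1 = Z^3.

H_0 = Z,  H_1 = Z^3.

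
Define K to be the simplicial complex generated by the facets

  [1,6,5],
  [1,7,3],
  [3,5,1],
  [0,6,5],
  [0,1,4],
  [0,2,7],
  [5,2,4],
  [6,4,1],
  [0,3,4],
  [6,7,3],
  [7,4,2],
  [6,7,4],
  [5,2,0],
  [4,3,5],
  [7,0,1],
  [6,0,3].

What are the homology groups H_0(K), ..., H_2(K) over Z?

Order the vertices as 0 < 1 < 2 < 3 < 4 < 5 < 6 < 7. Listing each simplex with vertices in this order, K has dimension 2 with simplices:

  0-simplices (8): [0], [1], [2], [3], [4], [5], [6], [7]
  1-simplices (24): (24 of them)
  2-simplices (16): [0,1,4], [0,1,7], [0,2,5], [0,2,7], [0,3,4], [0,3,6], [0,5,6], [1,3,5], [1,3,7], [1,4,6], [1,5,6], [2,4,5], [2,4,7], [3,4,5], [3,6,7], [4,6,7]

Hence C_0 ≅ Z^8, C_1 ≅ Z^24, C_2 ≅ Z^16.

∂_1: C_1 → C_0 maps an edge to its endpoints' difference, ∂[p,q] = q − p.
The 8×24 boundary matrix has rank 7 and Smith normal form diag(1,1,1,1,1,1,1).

Boundary ∂_2: C_2 → C_1 sends each 2-simplex [p,q,r] to [q,r] − [p,r] + [p,q]. For instance
  ∂[3,6,7] = [6,7] − [3,7] + [3,6],
  ∂[1,3,5] = [3,5] − [1,5] + [1,3].
As a 24×16 matrix over Z this has rank 15, with invariant factors (1,1,1,1,1,1,1,1,1,1,1,1,1,1,1).

Computing H_k = (kernel of ∂_k) / (image of ∂_{k+1}):

  H_0: rank C_0 − rank ∂_1 = 8 − 7 = 1, and the invariant factors of ∂_1 are all 1, so H_0 = Z.
  H_1: rank ker ∂_1 − rank ∂_2 = (24 − 7) − 15 = 2, and the invariant factors of ∂_2 are all 1, so H_1 = Z^2.
  H_2: rank ker ∂_2 − rank ∂_3 = (16 − 15) − 0 = 1, and there is no ∂_3, so H_2 = Z.

As a check, the Euler characteristic is 8 − 24 + 16 = 0, which agrees with 1 − 2 + 1 = 0.

H_0 = Z,  H_1 = Z^2,  H_2 = Z.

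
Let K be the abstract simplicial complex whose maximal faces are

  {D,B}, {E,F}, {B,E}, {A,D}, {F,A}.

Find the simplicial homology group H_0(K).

H_0 ≅ Z.

Order the vertices as A < B < D < E < F. Listing each simplex with vertices in this order, K has dimension 1 with simplices:

  0-simplices (5): A, B, D, E, F
  1-simplices (5): AD, AF, BD, BE, EF

so the chain groups are C_0 ≅ Z^5, C_1 ≅ Z^5.

∂_1: C_1 → C_0 sends each edge [p,q] (with p < q) to q − p. For instance
  ∂BD = D − B.
The 5×5 boundary matrix has rank 4 and Smith normal form diag(1,1,1,1).

Computing H_k = (kernel of ∂_k) / (image of ∂_{k+1}):

  H_0: rank C_0 − rank ∂_1 = 5 − 4 = 1, and the invariant factors of ∂_1 are all 1, so H_0 ≅ Z.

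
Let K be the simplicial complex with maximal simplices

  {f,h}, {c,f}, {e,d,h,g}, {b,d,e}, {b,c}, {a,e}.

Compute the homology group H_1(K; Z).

Take the total order a < b < c < d < e < f < g < h on the vertex set. Then K (dimension 3) consists of the simplices:

  0-simplices (8): a, b, c, d, e, f, g, h
  1-simplices (12): ae, bc, bd, be, cf, de, dg, dh, eg, eh, fh, gh
  2-simplices (5): bde, deg, deh, dgh, egh
  3-simplices (1): degh

so the chain groups are C_0 ≅ Z^8, C_1 ≅ Z^12, C_2 ≅ Z^5, C_3 ≅ Z^1.

Boundary ∂_1: C_1 → C_0 is given by ∂[p,q] = [q] − [p]. For instance
  ∂bd = d − b.
The resulting 8×12 matrix has rank 7, and its Smith normal form has invariant factors (1,1,1,1,1,1,1).

The boundary map ∂_2: C_2 → C_1 sends each 2-simplex [p,q,r] to [q,r] − [p,r] + [p,q]. For instance
  ∂dgh = gh − dh + dg,
  ∂deh = eh − dh + de.
This gives a 12×5 integer matrix of rank 4; reducing to Smith normal form yields diagonal entries (1,1,1,1).

The boundary map ∂_3: C_3 → C_2 sends each 3-simplex σ to the alternating sum Σ_i (−1)^i (σ with its i-th vertex removed). For instance
  ∂degh = egh − dgh + deh − deg.
As a 5×1 matrix over Z this has rank 1, with invariant factors (1).

Now H_k = ker ∂_k / im ∂_{k+1}, so:

  H_1: rank ker ∂_1 − rank ∂_2 = (12 − 7) − 4 = 1, and the invariant factors of ∂_2 are all 1, so H_1 = Z.

H_1 = Z.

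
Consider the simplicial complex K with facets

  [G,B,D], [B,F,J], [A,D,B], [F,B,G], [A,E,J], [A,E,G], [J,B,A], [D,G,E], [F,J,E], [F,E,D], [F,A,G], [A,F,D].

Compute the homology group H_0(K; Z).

H_0 = Z.

We work with the vertex ordering A < B < D < E < F < G < J. The simplices of K, each written with vertices in increasing order, are:

  0-simplices (7): A, B, D, E, F, G, J
  1-simplices (18): AB, AD, AE, AF, AG, AJ, BD, BF, BG, BJ, DE, DF, DG, EF, EG, EJ, FG, FJ
  2-simplices (12): ABD, ABJ, ADF, AEG, AEJ, AFG, BDG, BFG, BFJ, DEF, DEG, EFJ

so the chain groups are C_0 ≅ Z^7, C_1 ≅ Z^18, C_2 ≅ Z^12.

Boundary ∂_1: C_1 → C_0 is given by ∂[p,q] = [q] − [p].
The 7×18 boundary matrix has rank 6 and Smith normal form diag(1,1,1,1,1,1).

The boundary map ∂_2: C_2 → C_1 acts by ∂[p,q,r] = [q,r] − [p,r] + [p,q]. For instance
  ∂BFG = FG − BG + BF,
  ∂BDG = DG − BG + BD.
As a 18×12 matrix over Z this has rank 12, with invariant factors (1,1,1,1,1,1,1,1,1,1,1,2).

Computing H_k = (kernel of ∂_k) / (image of ∂_{k+1}):

  H_0: rank C_0 − rank ∂_1 = 7 − 6 = 1, and the invariant factors of ∂_1 are all 1, so H_0 = Z.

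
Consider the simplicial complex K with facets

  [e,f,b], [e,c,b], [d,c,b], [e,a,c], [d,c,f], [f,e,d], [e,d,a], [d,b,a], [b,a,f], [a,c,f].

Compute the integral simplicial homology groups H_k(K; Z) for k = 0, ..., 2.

We work with the vertex ordering a < b < c < d < e < f. The simplices of K, each written with vertices in increasing order, are:

  0-simplices (6): a, b, c, d, e, f
  1-simplices (15): ab, ac, ad, ae, af, bc, bd, be, bf, cd, ce, cf, de, df, ef
  2-simplices (10): abd, abf, ace, acf, ade, bcd, bce, bef, cdf, def

so the chain groups are C_0 ≅ Z^6, C_1 ≅ Z^15, C_2 ≅ Z^10.

The boundary map ∂_1: C_1 → C_0 sends each edge [p,q] (with p < q) to q − p.
The 6×15 boundary matrix has rank 5 and Smith normal form diag(1,1,1,1,1).

The boundary map ∂_2: C_2 → C_1 sends each 2-simplex [p,q,r] to [q,r] − [p,r] + [p,q]. For instance
  ∂ade = de − ae + ad,
  ∂def = ef − df + de.
The resulting 15×10 matrix has rank 10, and its Smith normal form has invariant factors (1,1,1,1,1,1,1,1,1,2).

Reading off H_k = ker ∂_k / im ∂_{k+1}:

  H_0: rank C_0 − rank ∂_1 = 6 − 5 = 1, and the invariant factors of ∂_1 are all 1, so H_0 = Z.
  H_1: rank ker ∂_1 − rank ∂_2 = (15 − 5) − 10 = 0, and ∂_2 has invariant factor 2 > 1, so H_1 = Z/2.
  H_2: rank ker ∂_2 − rank ∂_3 = (10 − 10) − 0 = 0, and there is no ∂_3, so H_2 = 0.

H_0 ≅ Z,  H_1 ≅ Z/2,  H_2 = 0.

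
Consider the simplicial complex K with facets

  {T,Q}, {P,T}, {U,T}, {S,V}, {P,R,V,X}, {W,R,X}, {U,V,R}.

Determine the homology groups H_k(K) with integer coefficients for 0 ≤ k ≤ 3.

Take the total order P < Q < R < S < T < U < V < W < X on the vertex set. Then K (dimension 3) consists of the simplices:

  0-simplices (9): P, Q, R, S, T, U, V, W, X
  1-simplices (14): PR, PT, PV, PX, QT, RU, RV, RW, RX, SV, TU, UV, VX, WX
  2-simplices (6): PRV, PRX, PVX, RUV, RVX, RWX
  3-simplices (1): PRVX

giving chain groups C_0 ≅ Z^9, C_1 ≅ Z^14, C_2 ≅ Z^6, C_3 ≅ Z^1.

Boundary ∂_1: C_1 → C_0 is given by ∂[p,q] = [q] − [p].
The resulting 9×14 matrix has rank 8, and its Smith normal form has invariant factors (1,1,1,1,1,1,1,1).

Boundary ∂_2: C_2 → C_1 acts by ∂[p,q,r] = [q,r] − [p,r] + [p,q]. For instance
  ∂PRV = RV − PV + PR,
  ∂RUV = UV − RV + RU.
The 14×6 boundary matrix has rank 5 and Smith normal form diag(1,1,1,1,1).

∂_3: C_3 → C_2 sends each 3-simplex σ to the alternating sum Σ_i (−1)^i (σ with its i-th vertex removed). For instance
  ∂PRVX = RVX − PVX + PRX − PRV.
The 6×1 boundary matrix has rank 1 and Smith normal form diag(1).

From H_k ≅ ker(∂_k) / im(∂_{k+1}) we obtain:

  H_0: rank C_0 − rank ∂_1 = 9 − 8 = 1, and the invariant factors of ∂_1 are all 1, so H_0 = Z.
  H_1: rank ker ∂_1 − rank ∂_2 = (14 − 8) − 5 = 1, and the invariant factors of ∂_2 are all 1, so H_1 = Z.
  H_2: rank ker ∂_2 − rank ∂_3 = (6 − 5) − 1 = 0, and the invariant factors of ∂_3 are all 1, so H_2 = 0.
  H_3: rank ker ∂_3 − rank ∂_4 = (1 − 1) − 0 = 0, and there is no ∂_4, so H_3 = 0.

As a check, the Euler characteristic is 9 − 14 + 6 − 1 = 0, which agrees with 1 − 1 + 0 − 0 = 0.

H_0 = Z,  H_1 = Z,  H_2 = 0,  H_3 = 0.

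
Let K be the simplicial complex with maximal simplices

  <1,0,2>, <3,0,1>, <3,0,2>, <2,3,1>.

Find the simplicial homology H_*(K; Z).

H_0 = Z,  H_1 = 0,  H_2 = Z.

Take the total order 0 < 1 < 2 < 3 on the vertex set. Then K (dimension 2) consists of the simplices:

  0-simplices (4): [0], [1], [2], [3]
  1-simplices (6): [0,1], [0,2], [0,3], [1,2], [1,3], [2,3]
  2-simplices (4): [0,1,2], [0,1,3], [0,2,3], [1,2,3]

giving chain groups C_0 ≅ Z^4, C_1 ≅ Z^6, C_2 ≅ Z^4.

The boundary map ∂_1: C_1 → C_0 sends each edge [p,q] (with p < q) to q − p. For instance
  ∂[0,2] = [2] − [0].
This gives a 4×6 integer matrix of rank 3; reducing to Smith normal form yields diagonal entries (1,1,1).

∂_2: C_2 → C_1 acts by ∂[p,q,r] = [q,r] − [p,r] + [p,q]. For instance
  ∂[0,1,3] = [1,3] − [0,3] + [0,1],
  ∂[0,2,3] = [2,3] − [0,3] + [0,2].
As a 6×4 matrix over Z this has rank 3, with invariant factors (1,1,1).

Now H_k = ker ∂_k / im ∂_{k+1}, so:

  H_0: rank C_0 − rank ∂_1 = 4 − 3 = 1, and the invariant factors of ∂_1 are all 1, so H_0 = Z.
  H_1: rank ker ∂_1 − rank ∂_2 = (6 − 3) − 3 = 0, and the invariant factors of ∂_2 are all 1, so H_1 = 0.
  H_2: rank ker ∂_2 − rank ∂_3 = (4 − 3) − 0 = 1, and there is no ∂_3, so H_2 = Z.

As a check, the Euler characteristic is 4 − 6 + 4 = 2, which agrees with 1 − 0 + 1 = 2.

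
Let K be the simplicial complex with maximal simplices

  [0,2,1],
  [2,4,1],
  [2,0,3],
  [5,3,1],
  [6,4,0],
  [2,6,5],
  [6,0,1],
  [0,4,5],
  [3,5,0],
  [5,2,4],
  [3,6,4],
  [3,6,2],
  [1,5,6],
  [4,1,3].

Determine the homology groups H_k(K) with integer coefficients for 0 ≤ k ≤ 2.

H_0 ≅ Z,  H_1 ≅ Z^2,  H_2 ≅ Z.

We work with the vertex ordering 0 < 1 < 2 < 3 < 4 < 5 < 6. The simplices of K, each written with vertices in increasing order, are:

  0-simplices (7): [0], [1], [2], [3], [4], [5], [6]
  1-simplices (21): [0,1], [0,2], [0,3], [0,4], [0,5], [0,6], [1,2], [1,3], [1,4], [1,5], [1,6], [2,3], [2,4], [2,5], [2,6], [3,4], [3,5], [3,6], [4,5], [4,6], [5,6]
  2-simplices (14): [0,1,2], [0,1,6], [0,2,3], [0,3,5], [0,4,5], [0,4,6], [1,2,4], [1,3,4], [1,3,5], [1,5,6], [2,3,6], [2,4,5], [2,5,6], [3,4,6]

Hence C_0 ≅ Z^7, C_1 ≅ Z^21, C_2 ≅ Z^14.

Boundary ∂_1: C_1 → C_0 is given by ∂[p,q] = [q] − [p].
As a 7×21 matrix over Z this has rank 6, with invariant factors (1,1,1,1,1,1).

∂_2: C_2 → C_1 sends each 2-simplex [p,q,r] to [q,r] − [p,r] + [p,q]. For instance
  ∂[2,4,5] = [4,5] − [2,5] + [2,4],
  ∂[2,3,6] = [3,6] − [2,6] + [2,3].
The 21×14 boundary matrix has rank 13 and Smith normal form diag(1,1,1,1,1,1,1,1,1,1,1,1,1).

From H_k ≅ ker(∂_k) / im(∂_{k+1}) we obtain:

  H_0: rank C_0 − rank ∂_1 = 7 − 6 = 1, and the invariant factors of ∂_1 are all 1, so H_0 = Z.
  H_1: rank ker ∂_1 − rank ∂_2 = (21 − 6) − 13 = 2, and the invariant factors of ∂_2 are all 1, so H_1 = Z^2.
  H_2: rank ker ∂_2 − rank ∂_3 = (14 − 13) − 0 = 1, and there is no ∂_3, so H_2 = Z.

As a check, the Euler characteristic is 7 − 21 + 14 = 0, which agrees with 1 − 2 + 1 = 0.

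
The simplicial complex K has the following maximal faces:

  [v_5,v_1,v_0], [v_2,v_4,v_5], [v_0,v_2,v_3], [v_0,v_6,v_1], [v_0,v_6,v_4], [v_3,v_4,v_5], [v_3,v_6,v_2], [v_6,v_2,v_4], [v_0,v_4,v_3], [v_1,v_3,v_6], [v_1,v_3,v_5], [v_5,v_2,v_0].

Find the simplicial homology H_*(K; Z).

Take the total order v_0 < v_1 < v_2 < v_3 < v_4 < v_5 < v_6 on the vertex set. Then K (dimension 2) consists of the simplices:

  0-simplices (7): [v_0], [v_1], [v_2], [v_3], [v_4], [v_5], [v_6]
  1-simplices (18): (18 of them)
  2-simplices (12): (12 of them)

Hence C_0 ≅ Z^7, C_1 ≅ Z^18, C_2 ≅ Z^12.

Boundary ∂_1: C_1 → C_0 maps an edge to its endpoints' difference, ∂[p,q] = q − p.
As a 7×18 matrix over Z this has rank 6, with invariant factors (1,1,1,1,1,1).

The boundary map ∂_2: C_2 → C_1 sends each 2-simplex [p,q,r] to [q,r] − [p,r] + [p,q]. For instance
  ∂[v_3,v_4,v_5] = [v_4,v_5] − [v_3,v_5] + [v_3,v_4],
  ∂[v_0,v_2,v_5] = [v_2,v_5] − [v_0,v_5] + [v_0,v_2].
The resulting 18×12 matrix has rank 12, and its Smith normal form has invariant factors (1,1,1,1,1,1,1,1,1,1,1,2).

Computing H_k = (kernel of ∂_k) / (image of ∂_{k+1}):

  H_0: rank C_0 − rank ∂_1 = 7 − 6 = 1, and the invariant factors of ∂_1 are all 1, so H_0 ≅ Z.
  H_1: rank ker ∂_1 − rank ∂_2 = (18 − 6) − 12 = 0, and ∂_2 has invariant factor 2 > 1, so H_1 ≅ Z/2.
  H_2: rank ker ∂_2 − rank ∂_3 = (12 − 12) − 0 = 0, and there is no ∂_3, so H_2 ≅ 0.

H_0 ≅ Z,  H_1 ≅ Z/2,  H_2 = 0.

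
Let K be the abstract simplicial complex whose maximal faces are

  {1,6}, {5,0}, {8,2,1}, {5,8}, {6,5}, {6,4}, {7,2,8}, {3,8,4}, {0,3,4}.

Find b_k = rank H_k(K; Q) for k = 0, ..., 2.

b_0 = 1, b_1 = 3, b_2 = 0.

We work with the vertex ordering 0 < 1 < 2 < 3 < 4 < 5 < 6 < 7 < 8. The simplices of K, each written with vertices in increasing order, are:

  0-simplices (9): [0], [1], [2], [3], [4], [5], [6], [7], [8]
  1-simplices (15): [0,3], [0,4], [0,5], [1,2], [1,6], [1,8], [2,7], [2,8], [3,4], [3,8], [4,6], [4,8], [5,6], [5,8], [7,8]
  2-simplices (4): [0,3,4], [1,2,8], [2,7,8], [3,4,8]

giving chain groups C_0 ≅ Z^9, C_1 ≅ Z^15, C_2 ≅ Z^4.

∂_1: C_1 → C_0 maps an edge to its endpoints' difference, ∂[p,q] = q − p.
This gives a 9×15 integer matrix of rank 8; reducing to Smith normal form yields diagonal entries (1,1,1,1,1,1,1,1).

∂_2: C_2 → C_1 acts by ∂[p,q,r] = [q,r] − [p,r] + [p,q]. For instance
  ∂[3,4,8] = [4,8] − [3,8] + [3,4],
  ∂[0,3,4] = [3,4] − [0,4] + [0,3].
This gives a 15×4 integer matrix of rank 4; reducing to Smith normal form yields diagonal entries (1,1,1,1).

From H_k ≅ ker(∂_k) / im(∂_{k+1}) we obtain:

  H_0: rank C_0 − rank ∂_1 = 9 − 8 = 1, and the invariant factors of ∂_1 are all 1, so H_0 ≅ Z.
  H_1: rank ker ∂_1 − rank ∂_2 = (15 − 8) − 4 = 3, and the invariant factors of ∂_2 are all 1, so H_1 ≅ Z^3.
  H_2: rank ker ∂_2 − rank ∂_3 = (4 − 4) − 0 = 0, and there is no ∂_3, so H_2 ≅ 0.

As a check, the Euler characteristic is 9 − 15 + 4 = -2, which agrees with 1 − 3 + 0 = -2.

Hence the Betti numbers are b_0 = 1, b_1 = 3, b_2 = 0.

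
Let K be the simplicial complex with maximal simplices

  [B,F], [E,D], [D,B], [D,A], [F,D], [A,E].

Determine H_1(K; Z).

We work with the vertex ordering A < B < D < E < F. The simplices of K, each written with vertices in increasing order, are:

  0-simplices (5): A, B, D, E, F
  1-simplices (6): AD, AE, BD, BF, DE, DF

so the chain groups are C_0 ≅ Z^5, C_1 ≅ Z^6.

Boundary ∂_1: C_1 → C_0 maps an edge to its endpoints' difference, ∂[p,q] = q − p. For instance
  ∂DE = E − D.
The 5×6 boundary matrix has rank 4 and Smith normal form diag(1,1,1,1).

From H_k ≅ ker(∂_k) / im(∂_{k+1}) we obtain:

  H_1: rank ker ∂_1 − rank ∂_2 = (6 − 4) − 0 = 2, and there is no ∂_2, so H_1 = Z^2.

H_1 ≅ Z^2.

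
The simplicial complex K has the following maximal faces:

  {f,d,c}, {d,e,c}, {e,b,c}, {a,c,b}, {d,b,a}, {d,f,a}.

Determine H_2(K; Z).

K has 6 vertices, 12 edges, 6 triangles.
rank ∂_2 = 6, rank ∂_3 = 0 ⇒ b_2 = 6 − 6 − 0 = 0. So H_2 = 0.

H_2 ≅ 0.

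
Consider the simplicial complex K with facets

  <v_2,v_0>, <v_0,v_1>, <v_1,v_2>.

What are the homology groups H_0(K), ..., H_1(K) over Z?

H_0 ≅ Z,  H_1 ≅ Z.

Fix the vertex order v_0 < v_1 < v_2 and write every simplex with vertices in increasing order. Then dim K = 1 and the simplices of K are:

  0-simplices (3): [v_0], [v_1], [v_2]
  1-simplices (3): [v_0,v_1], [v_0,v_2], [v_1,v_2]

giving chain groups C_0 ≅ Z^3, C_1 ≅ Z^3.

The boundary map ∂_1: C_1 → C_0 maps an edge to its endpoints' difference, ∂[p,q] = q − p.
The 3×3 boundary matrix has rank 2 and Smith normal form diag(1,1).

Now H_k = ker ∂_k / im ∂_{k+1}, so:

  H_0: rank C_0 − rank ∂_1 = 3 − 2 = 1, and the invariant factors of ∂_1 are all 1, so H_0 = Z.
  H_1: rank ker ∂_1 − rank ∂_2 = (3 − 2) − 0 = 1, and there is no ∂_2, so H_1 = Z.

(K is a triangulation of the circle S^1.)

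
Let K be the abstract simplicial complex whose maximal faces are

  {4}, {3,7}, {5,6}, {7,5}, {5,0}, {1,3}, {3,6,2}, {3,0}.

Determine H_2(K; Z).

H_2 ≅ 0.

Fix the vertex order 0 < 1 < 2 < 3 < 4 < 5 < 6 < 7 and write every simplex with vertices in increasing order. Then dim K = 2 and the simplices of K are:

  0-simplices (8): [0], [1], [2], [3], [4], [5], [6], [7]
  1-simplices (9): [0,3], [0,5], [1,3], [2,3], [2,6], [3,6], [3,7], [5,6], [5,7]
  2-simplices (1): [2,3,6]

so the chain groups are C_0 ≅ Z^8, C_1 ≅ Z^9, C_2 ≅ Z^1.

∂_1: C_1 → C_0 maps an edge to its endpoints' difference, ∂[p,q] = q − p.
As a 8×9 matrix over Z this has rank 6, with invariant factors (1,1,1,1,1,1).

∂_2: C_2 → C_1 sends each 2-simplex [p,q,r] to [q,r] − [p,r] + [p,q]. For instance
  ∂[2,3,6] = [3,6] − [2,6] + [2,3].
The 9×1 boundary matrix has rank 1 and Smith normal form diag(1).

Reading off H_k = ker ∂_k / im ∂_{k+1}:

  H_2: rank ker ∂_2 − rank ∂_3 = (1 − 1) − 0 = 0, and there is no ∂_3, so H_2 = 0.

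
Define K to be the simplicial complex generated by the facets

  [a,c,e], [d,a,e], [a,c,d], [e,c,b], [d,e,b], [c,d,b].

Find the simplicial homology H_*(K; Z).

Order the vertices as a < b < c < d < e. Listing each simplex with vertices in this order, K has dimension 2 with simplices:

  0-simplices (5): a, b, c, d, e
  1-simplices (9): ac, ad, ae, bc, bd, be, cd, ce, de
  2-simplices (6): acd, ace, ade, bcd, bce, bde

so the chain groups are C_0 ≅ Z^5, C_1 ≅ Z^9, C_2 ≅ Z^6.

∂_1: C_1 → C_0 sends each edge [p,q] (with p < q) to q − p.
This gives a 5×9 integer matrix of rank 4; reducing to Smith normal form yields diagonal entries (1,1,1,1).

The boundary map ∂_2: C_2 → C_1 maps a triangle to the signed sum of its edges. For instance
  ∂ade = de − ae + ad,
  ∂ace = ce − ae + ac.
This gives a 9×6 integer matrix of rank 5; reducing to Smith normal form yields diagonal entries (1,1,1,1,1).

Reading off H_k = ker ∂_k / im ∂_{k+1}:

  H_0: rank C_0 − rank ∂_1 = 5 − 4 = 1, and the invariant factors of ∂_1 are all 1, so H_0 ≅ Z.
  H_1: rank ker ∂_1 − rank ∂_2 = (9 − 4) − 5 = 0, and the invariant factors of ∂_2 are all 1, so H_1 ≅ 0.
  H_2: rank ker ∂_2 − rank ∂_3 = (6 − 5) − 0 = 1, and there is no ∂_3, so H_2 ≅ Z.

(K is a triangulation of the 2-sphere S^2.)

H_0 = Z,  H_1 = 0,  H_2 = Z.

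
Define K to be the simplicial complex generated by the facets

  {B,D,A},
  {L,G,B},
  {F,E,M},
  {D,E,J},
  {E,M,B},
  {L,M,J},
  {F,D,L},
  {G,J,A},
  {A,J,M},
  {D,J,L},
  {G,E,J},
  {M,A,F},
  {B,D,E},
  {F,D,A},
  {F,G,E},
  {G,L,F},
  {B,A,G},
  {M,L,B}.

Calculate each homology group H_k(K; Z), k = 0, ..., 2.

Order the vertices as A < B < D < E < F < G < J < L < M. Listing each simplex with vertices in this order, K has dimension 2 with simplices:

  0-simplices (9): A, B, D, E, F, G, J, L, M
  1-simplices (27): AB, AD, AF, AG, AJ, AM, BD, BE, BG, BL, BM, DE, DF, DJ, DL, EF, EG, EJ, EM, FG, FL, FM, GJ, GL, JL, JM, LM
  2-simplices (18): ABD, ABG, ADF, AFM, AGJ, AJM, BDE, BEM, BGL, BLM, DEJ, DFL, DJL, EFG, EFM, EGJ, FGL, JLM

giving chain groups C_0 ≅ Z^9, C_1 ≅ Z^27, C_2 ≅ Z^18.

The boundary map ∂_1: C_1 → C_0 sends each edge [p,q] (with p < q) to q − p.
The resulting 9×27 matrix has rank 8, and its Smith normal form has invariant factors (1,1,1,1,1,1,1,1).

∂_2: C_2 → C_1 maps a triangle to the signed sum of its edges. For instance
  ∂EFG = FG − EG + EF,
  ∂DEJ = EJ − DJ + DE.
The resulting 27×18 matrix has rank 17, and its Smith normal form has invariant factors (1,1,1,1,1,1,1,1,1,1,1,1,1,1,1,1,1).

From H_k ≅ ker(∂_k) / im(∂_{k+1}) we obtain:

  H_0: rank C_0 − rank ∂_1 = 9 − 8 = 1, and the invariant factors of ∂_1 are all 1, so H_0 = Z.
  H_1: rank ker ∂_1 − rank ∂_2 = (27 − 8) − 17 = 2, and the invariant factors of ∂_2 are all 1, so H_1 = Z^2.
  H_2: rank ker ∂_2 − rank ∂_3 = (18 − 17) − 0 = 1, and there is no ∂_3, so H_2 = Z.

H_0 ≅ Z,  H_1 ≅ Z^2,  H_2 ≅ Z.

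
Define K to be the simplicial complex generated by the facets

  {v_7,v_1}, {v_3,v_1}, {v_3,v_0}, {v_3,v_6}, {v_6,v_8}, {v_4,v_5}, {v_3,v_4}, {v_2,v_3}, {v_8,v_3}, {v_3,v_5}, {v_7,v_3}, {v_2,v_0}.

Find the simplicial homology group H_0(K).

H_0 = Z.

Order the vertices as v_0 < v_1 < v_2 < v_3 < v_4 < v_5 < v_6 < v_7 < v_8. Listing each simplex with vertices in this order, K has dimension 1 with simplices:

  0-simplices (9): [v_0], [v_1], [v_2], [v_3], [v_4], [v_5], [v_6], [v_7], [v_8]
  1-simplices (12): [v_0,v_2], [v_0,v_3], [v_1,v_3], [v_1,v_7], [v_2,v_3], [v_3,v_4], [v_3,v_5], [v_3,v_6], [v_3,v_7], [v_3,v_8], [v_4,v_5], [v_6,v_8]

giving chain groups C_0 ≅ Z^9, C_1 ≅ Z^12.

The boundary map ∂_1: C_1 → C_0 sends each edge [p,q] (with p < q) to q − p.
As a 9×12 matrix over Z this has rank 8, with invariant factors (1,1,1,1,1,1,1,1).

From H_k ≅ ker(∂_k) / im(∂_{k+1}) we obtain:

  H_0: rank C_0 − rank ∂_1 = 9 − 8 = 1, and the invariant factors of ∂_1 are all 1, so H_0 = Z.

(K is a triangulation of a wedge of 4 circles.)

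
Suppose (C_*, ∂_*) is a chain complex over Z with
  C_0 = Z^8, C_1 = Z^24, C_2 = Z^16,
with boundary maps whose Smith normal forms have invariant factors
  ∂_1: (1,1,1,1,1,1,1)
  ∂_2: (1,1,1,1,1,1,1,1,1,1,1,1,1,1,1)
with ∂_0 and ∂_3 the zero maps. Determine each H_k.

H_0 = Z,  H_1 = Z^2,  H_2 = Z.

H_0: b_0 = 8 − 0 − 7 = 1; torsion from ∂_1 factors > 1: none. So H_0 = Z.
H_1: b_1 = 24 − 7 − 15 = 2; torsion from ∂_2 factors > 1: none. So H_1 = Z^2.
H_2: b_2 = 16 − 15 − 0 = 1; torsion from ∂_3 factors > 1: none. So H_2 = Z.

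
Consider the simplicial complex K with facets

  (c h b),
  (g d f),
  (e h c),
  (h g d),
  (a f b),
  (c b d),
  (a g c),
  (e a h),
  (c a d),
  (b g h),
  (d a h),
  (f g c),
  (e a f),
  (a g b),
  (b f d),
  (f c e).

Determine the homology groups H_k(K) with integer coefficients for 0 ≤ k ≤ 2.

Take the total order a < b < c < d < e < f < g < h on the vertex set. Then K (dimension 2) consists of the simplices:

  0-simplices (8): a, b, c, d, e, f, g, h
  1-simplices (24): ab, ac, ad, ae, af, ag, ah, bc, bd, bf, bg, bh, cd, ce, cf, cg, ch, df, dg, dh, ef, eh, fg, gh
  2-simplices (16): abf, abg, acd, acg, adh, aef, aeh, bcd, bch, bdf, bgh, cef, ceh, cfg, dfg, dgh

giving chain groups C_0 ≅ Z^8, C_1 ≅ Z^24, C_2 ≅ Z^16.

∂_1: C_1 → C_0 maps an edge to its endpoints' difference, ∂[p,q] = q − p.
This gives a 8×24 integer matrix of rank 7; reducing to Smith normal form yields diagonal entries (1,1,1,1,1,1,1).

Boundary ∂_2: C_2 → C_1 sends each 2-simplex [p,q,r] to [q,r] − [p,r] + [p,q]. For instance
  ∂cef = ef − cf + ce,
  ∂aef = ef − af + ae.
This gives a 24×16 integer matrix of rank 15; reducing to Smith normal form yields diagonal entries (1,1,1,1,1,1,1,1,1,1,1,1,1,1,1).

Reading off H_k = ker ∂_k / im ∂_{k+1}:

  H_0: rank C_0 − rank ∂_1 = 8 − 7 = 1, and the invariant factors of ∂_1 are all 1, so H_0 ≅ Z.
  H_1: rank ker ∂_1 − rank ∂_2 = (24 − 7) − 15 = 2, and the invariant factors of ∂_2 are all 1, so H_1 ≅ Z^2.
  H_2: rank ker ∂_2 − rank ∂_3 = (16 − 15) − 0 = 1, and there is no ∂_3, so H_2 ≅ Z.

H_0 = Z,  H_1 = Z^2,  H_2 = Z.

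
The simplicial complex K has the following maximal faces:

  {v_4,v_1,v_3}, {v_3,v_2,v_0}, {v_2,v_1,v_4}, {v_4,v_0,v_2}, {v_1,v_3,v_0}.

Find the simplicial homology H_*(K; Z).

K has 5 vertices, 10 edges, 5 triangles.
rank ∂_0 = 0, rank ∂_1 = 4 ⇒ b_0 = 5 − 0 − 4 = 1; all invariant factors of ∂_1 are 1 so no torsion. So H_0 = Z.
rank ∂_1 = 4, rank ∂_2 = 5 ⇒ b_1 = 10 − 4 − 5 = 1; all invariant factors of ∂_2 are 1 so no torsion. So H_1 = Z.
rank ∂_2 = 5, rank ∂_3 = 0 ⇒ b_2 = 5 − 5 − 0 = 0. So H_2 = 0.

H_0 = Z,  H_1 = Z,  H_2 = 0.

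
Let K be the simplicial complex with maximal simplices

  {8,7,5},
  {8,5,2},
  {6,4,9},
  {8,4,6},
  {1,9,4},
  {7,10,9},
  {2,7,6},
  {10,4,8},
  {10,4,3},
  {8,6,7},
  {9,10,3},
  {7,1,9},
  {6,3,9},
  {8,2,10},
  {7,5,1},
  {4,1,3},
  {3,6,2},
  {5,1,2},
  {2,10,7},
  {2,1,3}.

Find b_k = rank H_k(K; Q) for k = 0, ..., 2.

b_0 = 1, b_1 = 1, b_2 = 0.

Fix the vertex order 1 < 2 < 3 < 4 < 5 < 6 < 7 < 8 < 9 < 10 and write every simplex with vertices in increasing order. Then dim K = 2 and the simplices of K are:

  0-simplices (10): [1], [2], [3], [4], [5], [6], [7], [8], [9], [10]
  1-simplices (30): (30 of them)
  2-simplices (20): (20 of them)

so the chain groups are C_0 ≅ Z^10, C_1 ≅ Z^30, C_2 ≅ Z^20.

Boundary ∂_1: C_1 → C_0 is given by ∂[p,q] = [q] − [p]. For instance
  ∂[7,8] = [8] − [7].
The 10×30 boundary matrix has rank 9 and Smith normal form diag(1,1,1,1,1,1,1,1,1).

The boundary map ∂_2: C_2 → C_1 maps a triangle to the signed sum of its edges. For instance
  ∂[3,9,10] = [9,10] − [3,10] + [3,9],
  ∂[1,2,5] = [2,5] − [1,5] + [1,2].
The resulting 30×20 matrix has rank 20, and its Smith normal form has invariant factors (1,1,1,1,1,1,1,1,1,1,1,1,1,1,1,1,1,1,1,2).

Computing H_k = (kernel of ∂_k) / (image of ∂_{k+1}):

  H_0: rank C_0 − rank ∂_1 = 10 − 9 = 1, and the invariant factors of ∂_1 are all 1, so H_0 = Z.
  H_1: rank ker ∂_1 − rank ∂_2 = (30 − 9) − 20 = 1, and ∂_2 has invariant factor 2 > 1, so H_1 = Z ⊕ Z/2Z.
  H_2: rank ker ∂_2 − rank ∂_3 = (20 − 20) − 0 = 0, and there is no ∂_3, so H_2 = 0.

Hence the Betti numbers are b_0 = 1, b_1 = 1, b_2 = 0.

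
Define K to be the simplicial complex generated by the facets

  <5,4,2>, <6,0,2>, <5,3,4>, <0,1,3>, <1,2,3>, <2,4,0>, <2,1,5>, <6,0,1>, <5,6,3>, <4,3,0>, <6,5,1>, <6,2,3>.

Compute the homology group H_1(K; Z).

H_1 = Z/2.

K has 7 vertices, 18 edges, 12 triangles.
rank ∂_1 = 6, rank ∂_2 = 12 ⇒ b_1 = 18 − 6 − 12 = 0; ∂_2 has invariant factor(s) [2] giving torsion. So H_1 ≅ Z/2.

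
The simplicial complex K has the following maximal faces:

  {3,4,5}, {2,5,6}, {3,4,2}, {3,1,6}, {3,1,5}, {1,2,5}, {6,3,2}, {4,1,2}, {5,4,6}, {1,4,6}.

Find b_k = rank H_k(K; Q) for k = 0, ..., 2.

b_0 = 1, b_1 = 0, b_2 = 0.

Take the total order 1 < 2 < 3 < 4 < 5 < 6 on the vertex set. Then K (dimension 2) consists of the simplices:

  0-simplices (6): [1], [2], [3], [4], [5], [6]
  1-simplices (15): [1,2], [1,3], [1,4], [1,5], [1,6], [2,3], [2,4], [2,5], [2,6], [3,4], [3,5], [3,6], [4,5], [4,6], [5,6]
  2-simplices (10): [1,2,4], [1,2,5], [1,3,5], [1,3,6], [1,4,6], [2,3,4], [2,3,6], [2,5,6], [3,4,5], [4,5,6]

so the chain groups are C_0 ≅ Z^6, C_1 ≅ Z^15, C_2 ≅ Z^10.

∂_1: C_1 → C_0 sends each edge [p,q] (with p < q) to q − p. For instance
  ∂[3,5] = [5] − [3].
The resulting 6×15 matrix has rank 5, and its Smith normal form has invariant factors (1,1,1,1,1).

The boundary map ∂_2: C_2 → C_1 acts by ∂[p,q,r] = [q,r] − [p,r] + [p,q]. For instance
  ∂[1,4,6] = [4,6] − [1,6] + [1,4],
  ∂[1,3,5] = [3,5] − [1,5] + [1,3].
The resulting 15×10 matrix has rank 10, and its Smith normal form has invariant factors (1,1,1,1,1,1,1,1,1,2).

From H_k ≅ ker(∂_k) / im(∂_{k+1}) we obtain:

  H_0: rank C_0 − rank ∂_1 = 6 − 5 = 1, and the invariant factors of ∂_1 are all 1, so H_0 ≅ Z.
  H_1: rank ker ∂_1 − rank ∂_2 = (15 − 5) − 10 = 0, and ∂_2 has invariant factor 2 > 1, so H_1 ≅ Z/2.
  H_2: rank ker ∂_2 − rank ∂_3 = (10 − 10) − 0 = 0, and there is no ∂_3, so H_2 ≅ 0.

As a check, the Euler characteristic is 6 − 15 + 10 = 1, which agrees with 1 − 0 + 0 = 1.

Hence the Betti numbers are b_0 = 1, b_1 = 0, b_2 = 0.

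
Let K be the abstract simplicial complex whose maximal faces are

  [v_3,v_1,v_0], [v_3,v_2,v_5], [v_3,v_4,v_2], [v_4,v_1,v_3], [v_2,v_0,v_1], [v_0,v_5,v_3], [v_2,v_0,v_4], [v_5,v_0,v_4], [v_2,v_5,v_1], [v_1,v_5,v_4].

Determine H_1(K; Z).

H_1 = Z/2.

Order the vertices as v_0 < v_1 < v_2 < v_3 < v_4 < v_5. Listing each simplex with vertices in this order, K has dimension 2 with simplices:

  0-simplices (6): [v_0], [v_1], [v_2], [v_3], [v_4], [v_5]
  1-simplices (15): (15 of them)
  2-simplices (10): [v_0,v_1,v_2], [v_0,v_1,v_3], [v_0,v_2,v_4], [v_0,v_3,v_5], [v_0,v_4,v_5], [v_1,v_2,v_5], [v_1,v_3,v_4], [v_1,v_4,v_5], [v_2,v_3,v_4], [v_2,v_3,v_5]

Hence C_0 ≅ Z^6, C_1 ≅ Z^15, C_2 ≅ Z^10.

The boundary map ∂_1: C_1 → C_0 maps an edge to its endpoints' difference, ∂[p,q] = q − p. For instance
  ∂[v_0,v_2] = [v_2] − [v_0].
The resulting 6×15 matrix has rank 5, and its Smith normal form has invariant factors (1,1,1,1,1).

∂_2: C_2 → C_1 acts by ∂[p,q,r] = [q,r] − [p,r] + [p,q]. For instance
  ∂[v_0,v_3,v_5] = [v_3,v_5] − [v_0,v_5] + [v_0,v_3],
  ∂[v_0,v_1,v_3] = [v_1,v_3] − [v_0,v_3] + [v_0,v_1].
The 15×10 boundary matrix has rank 10 and Smith normal form diag(1,1,1,1,1,1,1,1,1,2).

Now H_k = ker ∂_k / im ∂_{k+1}, so:

  H_1: rank ker ∂_1 − rank ∂_2 = (15 − 5) − 10 = 0, and ∂_2 has invariant factor 2 > 1, so H_1 = Z/2.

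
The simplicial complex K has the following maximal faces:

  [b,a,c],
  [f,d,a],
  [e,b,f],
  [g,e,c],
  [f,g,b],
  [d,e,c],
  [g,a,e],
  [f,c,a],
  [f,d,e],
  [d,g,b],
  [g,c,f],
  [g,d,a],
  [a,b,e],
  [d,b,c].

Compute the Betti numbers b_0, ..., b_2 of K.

b_0 = 1, b_1 = 2, b_2 = 1.

Order the vertices as a < b < c < d < e < f < g. Listing each simplex with vertices in this order, K has dimension 2 with simplices:

  0-simplices (7): a, b, c, d, e, f, g
  1-simplices (21): ab, ac, ad, ae, af, ag, bc, bd, be, bf, bg, cd, ce, cf, cg, de, df, dg, ef, eg, fg
  2-simplices (14): abc, abe, acf, adf, adg, aeg, bcd, bdg, bef, bfg, cde, ceg, cfg, def

Hence C_0 ≅ Z^7, C_1 ≅ Z^21, C_2 ≅ Z^14.

The boundary map ∂_1: C_1 → C_0 sends each edge [p,q] (with p < q) to q − p. For instance
  ∂bc = c − b.
This gives a 7×21 integer matrix of rank 6; reducing to Smith normal form yields diagonal entries (1,1,1,1,1,1).

The boundary map ∂_2: C_2 → C_1 sends each 2-simplex [p,q,r] to [q,r] − [p,r] + [p,q]. For instance
  ∂cde = de − ce + cd,
  ∂bcd = cd − bd + bc.
As a 21×14 matrix over Z this has rank 13, with invariant factors (1,1,1,1,1,1,1,1,1,1,1,1,1).

From H_k ≅ ker(∂_k) / im(∂_{k+1}) we obtain:

  H_0: rank C_0 − rank ∂_1 = 7 − 6 = 1, and the invariant factors of ∂_1 are all 1, so H_0 = Z.
  H_1: rank ker ∂_1 − rank ∂_2 = (21 − 6) − 13 = 2, and the invariant factors of ∂_2 are all 1, so H_1 = Z^2.
  H_2: rank ker ∂_2 − rank ∂_3 = (14 − 13) − 0 = 1, and there is no ∂_3, so H_2 = Z.

Hence the Betti numbers are b_0 = 1, b_1 = 2, b_2 = 1.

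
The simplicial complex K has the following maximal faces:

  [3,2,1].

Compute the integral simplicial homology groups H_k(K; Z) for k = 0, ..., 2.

H_0 = Z,  H_1 = 0,  H_2 = 0.

We work with the vertex ordering 1 < 2 < 3. The simplices of K, each written with vertices in increasing order, are:

  0-simplices (3): [1], [2], [3]
  1-simplices (3): [1,2], [1,3], [2,3]
  2-simplices (1): [1,2,3]

giving chain groups C_0 ≅ Z^3, C_1 ≅ Z^3, C_2 ≅ Z^1.

The boundary map ∂_1: C_1 → C_0 sends each edge [p,q] (with p < q) to q − p.
This gives a 3×3 integer matrix of rank 2; reducing to Smith normal form yields diagonal entries (1,1).

Boundary ∂_2: C_2 → C_1 sends each 2-simplex [p,q,r] to [q,r] − [p,r] + [p,q]. For instance
  ∂[1,2,3] = [2,3] − [1,3] + [1,2].
The resulting 3×1 matrix has rank 1, and its Smith normal form has invariant factors (1).

Computing H_k = (kernel of ∂_k) / (image of ∂_{k+1}):

  H_0: rank C_0 − rank ∂_1 = 3 − 2 = 1, and the invariant factors of ∂_1 are all 1, so H_0 = Z.
  H_1: rank ker ∂_1 − rank ∂_2 = (3 − 2) − 1 = 0, and the invariant factors of ∂_2 are all 1, so H_1 = 0.
  H_2: rank ker ∂_2 − rank ∂_3 = (1 − 1) − 0 = 0, and there is no ∂_3, so H_2 = 0.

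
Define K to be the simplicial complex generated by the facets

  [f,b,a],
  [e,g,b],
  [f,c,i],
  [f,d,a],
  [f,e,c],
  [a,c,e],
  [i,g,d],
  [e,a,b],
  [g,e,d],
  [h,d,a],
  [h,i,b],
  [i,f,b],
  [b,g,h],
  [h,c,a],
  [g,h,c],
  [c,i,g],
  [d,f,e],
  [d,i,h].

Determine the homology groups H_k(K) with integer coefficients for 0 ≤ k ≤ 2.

H_0 = Z,  H_1 = Z ⊕ Z/2,  H_2 = 0.

Order the vertices as a < b < c < d < e < f < g < h < i. Listing each simplex with vertices in this order, K has dimension 2 with simplices:

  0-simplices (9): a, b, c, d, e, f, g, h, i
  1-simplices (27): ab, ac, ad, ae, af, ah, be, bf, bg, bh, bi, ce, cf, cg, ch, ci, de, df, dg, dh, di, ef, eg, fi, gh, gi, hi
  2-simplices (18): abe, abf, ace, ach, adf, adh, beg, bfi, bgh, bhi, cef, cfi, cgh, cgi, def, deg, dgi, dhi

Hence C_0 ≅ Z^9, C_1 ≅ Z^27, C_2 ≅ Z^18.

Boundary ∂_1: C_1 → C_0 is given by ∂[p,q] = [q] − [p]. For instance
  ∂ae = e − a.
The 9×27 boundary matrix has rank 8 and Smith normal form diag(1,1,1,1,1,1,1,1).

Boundary ∂_2: C_2 → C_1 acts by ∂[p,q,r] = [q,r] − [p,r] + [p,q]. For instance
  ∂abf = bf − af + ab,
  ∂cgi = gi − ci + cg.
The resulting 27×18 matrix has rank 18, and its Smith normal form has invariant factors (1,1,1,1,1,1,1,1,1,1,1,1,1,1,1,1,1,2).

Computing H_k = (kernel of ∂_k) / (image of ∂_{k+1}):

  H_0: rank C_0 − rank ∂_1 = 9 − 8 = 1, and the invariant factors of ∂_1 are all 1, so H_0 ≅ Z.
  H_1: rank ker ∂_1 − rank ∂_2 = (27 − 8) − 18 = 1, and ∂_2 has invariant factor 2 > 1, so H_1 ≅ Z ⊕ Z/2.
  H_2: rank ker ∂_2 − rank ∂_3 = (18 − 18) − 0 = 0, and there is no ∂_3, so H_2 ≅ 0.

As a check, the Euler characteristic is 9 − 27 + 18 = 0, which agrees with 1 − 1 + 0 = 0.
(K is a triangulation of the Klein bottle.)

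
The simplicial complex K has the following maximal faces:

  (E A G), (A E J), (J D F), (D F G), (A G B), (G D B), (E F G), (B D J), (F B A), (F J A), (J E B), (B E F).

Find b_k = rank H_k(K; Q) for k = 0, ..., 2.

Order the vertices as A < B < D < E < F < G < J. Listing each simplex with vertices in this order, K has dimension 2 with simplices:

  0-simplices (7): A, B, D, E, F, G, J
  1-simplices (18): AB, AE, AF, AG, AJ, BD, BE, BF, BG, BJ, DF, DG, DJ, EF, EG, EJ, FG, FJ
  2-simplices (12): ABF, ABG, AEG, AEJ, AFJ, BDG, BDJ, BEF, BEJ, DFG, DFJ, EFG

so the chain groups are C_0 ≅ Z^7, C_1 ≅ Z^18, C_2 ≅ Z^12.

∂_1: C_1 → C_0 is given by ∂[p,q] = [q] − [p]. For instance
  ∂EF = F − E.
As a 7×18 matrix over Z this has rank 6, with invariant factors (1,1,1,1,1,1).

∂_2: C_2 → C_1 acts by ∂[p,q,r] = [q,r] − [p,r] + [p,q]. For instance
  ∂DFJ = FJ − DJ + DF,
  ∂BDJ = DJ − BJ + BD.
This gives a 18×12 integer matrix of rank 12; reducing to Smith normal form yields diagonal entries (1,1,1,1,1,1,1,1,1,1,1,2).

Computing H_k = (kernel of ∂_k) / (image of ∂_{k+1}):

  H_0: rank C_0 − rank ∂_1 = 7 − 6 = 1, and the invariant factors of ∂_1 are all 1, so H_0 ≅ Z.
  H_1: rank ker ∂_1 − rank ∂_2 = (18 − 6) − 12 = 0, and ∂_2 has invariant factor 2 > 1, so H_1 ≅ Z/2Z.
  H_2: rank ker ∂_2 − rank ∂_3 = (12 − 12) − 0 = 0, and there is no ∂_3, so H_2 ≅ 0.

As a check, the Euler characteristic is 7 − 18 + 12 = 1, which agrees with 1 − 0 + 0 = 1.

Hence the Betti numbers are b_0 = 1, b_1 = 0, b_2 = 0.

b_0 = 1, b_1 = 0, b_2 = 0.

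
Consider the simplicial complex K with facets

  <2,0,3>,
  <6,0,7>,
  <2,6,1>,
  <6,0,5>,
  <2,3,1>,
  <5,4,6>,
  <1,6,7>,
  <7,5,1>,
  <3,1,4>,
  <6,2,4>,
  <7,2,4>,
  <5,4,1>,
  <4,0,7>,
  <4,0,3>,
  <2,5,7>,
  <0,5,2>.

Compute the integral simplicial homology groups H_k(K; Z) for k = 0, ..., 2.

H_0 ≅ Z,  H_1 ≅ Z^2,  H_2 ≅ Z.

Fix the vertex order 0 < 1 < 2 < 3 < 4 < 5 < 6 < 7 and write every simplex with vertices in increasing order. Then dim K = 2 and the simplices of K are:

  0-simplices (8): [0], [1], [2], [3], [4], [5], [6], [7]
  1-simplices (24): (24 of them)
  2-simplices (16): [0,2,3], [0,2,5], [0,3,4], [0,4,7], [0,5,6], [0,6,7], [1,2,3], [1,2,6], [1,3,4], [1,4,5], [1,5,7], [1,6,7], [2,4,6], [2,4,7], [2,5,7], [4,5,6]

giving chain groups C_0 ≅ Z^8, C_1 ≅ Z^24, C_2 ≅ Z^16.

Boundary ∂_1: C_1 → C_0 maps an edge to its endpoints' difference, ∂[p,q] = q − p. For instance
  ∂[2,7] = [7] − [2].
The resulting 8×24 matrix has rank 7, and its Smith normal form has invariant factors (1,1,1,1,1,1,1).

∂_2: C_2 → C_1 maps a triangle to the signed sum of its edges. For instance
  ∂[4,5,6] = [5,6] − [4,6] + [4,5],
  ∂[0,2,3] = [2,3] − [0,3] + [0,2].
As a 24×16 matrix over Z this has rank 15, with invariant factors (1,1,1,1,1,1,1,1,1,1,1,1,1,1,1).

Now H_k = ker ∂_k / im ∂_{k+1}, so:

  H_0: rank C_0 − rank ∂_1 = 8 − 7 = 1, and the invariant factors of ∂_1 are all 1, so H_0 = Z.
  H_1: rank ker ∂_1 − rank ∂_2 = (24 − 7) − 15 = 2, and the invariant factors of ∂_2 are all 1, so H_1 = Z^2.
  H_2: rank ker ∂_2 − rank ∂_3 = (16 − 15) − 0 = 1, and there is no ∂_3, so H_2 = Z.

As a check, the Euler characteristic is 8 − 24 + 16 = 0, which agrees with 1 − 2 + 1 = 0.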